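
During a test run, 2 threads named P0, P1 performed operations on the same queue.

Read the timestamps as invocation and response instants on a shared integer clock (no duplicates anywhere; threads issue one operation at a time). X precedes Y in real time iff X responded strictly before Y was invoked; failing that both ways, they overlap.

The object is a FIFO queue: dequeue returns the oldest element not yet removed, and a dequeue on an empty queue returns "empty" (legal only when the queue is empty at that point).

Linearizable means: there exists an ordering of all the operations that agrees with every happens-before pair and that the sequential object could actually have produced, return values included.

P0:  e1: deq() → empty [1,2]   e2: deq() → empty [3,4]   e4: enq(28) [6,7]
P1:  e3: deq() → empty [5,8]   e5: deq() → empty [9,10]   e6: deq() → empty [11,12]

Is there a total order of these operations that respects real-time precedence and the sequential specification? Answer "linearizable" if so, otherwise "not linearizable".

the violation lands at event 10, e5's response at time 10: events 1..9 linearize, events 1..10 do not
checked exhaustively: 2 real-time-consistent orders of 5 completed operations, zero legal queue replays
sample order e1, e2, e3, e4, e5 stalls at step 5 — e5 deq() → empty has no legal effect
sample order e1, e2, e4, e3, e5 stalls at step 4 — e3 deq() → empty has no legal effect

not linearizable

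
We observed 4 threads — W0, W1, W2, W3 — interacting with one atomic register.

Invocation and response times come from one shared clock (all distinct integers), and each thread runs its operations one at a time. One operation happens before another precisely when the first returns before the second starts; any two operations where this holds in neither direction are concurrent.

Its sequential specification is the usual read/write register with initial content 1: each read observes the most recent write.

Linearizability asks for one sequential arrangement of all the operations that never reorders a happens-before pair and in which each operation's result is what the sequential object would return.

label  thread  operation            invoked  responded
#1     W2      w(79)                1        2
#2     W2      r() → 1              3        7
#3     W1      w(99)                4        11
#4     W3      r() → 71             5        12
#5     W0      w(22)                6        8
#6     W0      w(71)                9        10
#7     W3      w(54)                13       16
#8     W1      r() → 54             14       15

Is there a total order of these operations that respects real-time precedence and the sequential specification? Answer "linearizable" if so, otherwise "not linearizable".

through event 6 a valid linearization exists; event 7 (#2 responding at time 7) ends that
exhaustive check: the 2 completed atomic register ops admit one real-time order; illegal
include/drop combinations of the 3 pending operations (#3, #4, #5) were all tried; none helps
for example #1, #2 (pending dropped) fails at step 2: #2 r() → 1 is not legal there

not linearizable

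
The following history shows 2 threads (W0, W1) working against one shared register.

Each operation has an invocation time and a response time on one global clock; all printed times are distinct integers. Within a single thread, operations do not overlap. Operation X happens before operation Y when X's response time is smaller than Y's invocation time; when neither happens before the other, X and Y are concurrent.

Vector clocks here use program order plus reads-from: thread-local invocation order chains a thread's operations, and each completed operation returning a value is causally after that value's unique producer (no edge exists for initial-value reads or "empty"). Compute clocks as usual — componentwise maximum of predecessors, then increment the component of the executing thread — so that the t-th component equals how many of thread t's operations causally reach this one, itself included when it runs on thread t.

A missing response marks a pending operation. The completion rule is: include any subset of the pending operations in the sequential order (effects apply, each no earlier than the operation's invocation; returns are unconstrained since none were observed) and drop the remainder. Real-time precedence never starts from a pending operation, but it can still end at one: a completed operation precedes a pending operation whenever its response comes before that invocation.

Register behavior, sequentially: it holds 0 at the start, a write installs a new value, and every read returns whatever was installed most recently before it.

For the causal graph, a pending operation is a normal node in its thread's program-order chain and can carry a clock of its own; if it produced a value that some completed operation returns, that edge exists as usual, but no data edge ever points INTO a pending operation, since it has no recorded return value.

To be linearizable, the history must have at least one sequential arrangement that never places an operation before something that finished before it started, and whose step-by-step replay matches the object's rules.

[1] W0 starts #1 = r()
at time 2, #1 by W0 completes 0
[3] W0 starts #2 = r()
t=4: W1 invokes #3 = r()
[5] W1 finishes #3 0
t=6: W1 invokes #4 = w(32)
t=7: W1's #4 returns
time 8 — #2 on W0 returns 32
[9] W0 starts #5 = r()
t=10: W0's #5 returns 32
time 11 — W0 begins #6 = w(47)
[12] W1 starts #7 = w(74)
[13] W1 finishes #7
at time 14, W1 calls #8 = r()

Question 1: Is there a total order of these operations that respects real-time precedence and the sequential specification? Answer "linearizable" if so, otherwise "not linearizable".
linearizable

witness order: #1, #3, #4, #2, #5, #6, #7
after step 1 (#1 r() → 0): value 0
after step 2 (#3 r() → 0): value 0
after step 3 (#4 w(32)): value 32
after step 4 (#2 r() → 32): value 32
after step 5 (#5 r() → 32): value 32
after step 6 (#6 w(47) (pending, included)): value 47
after step 7 (#7 w(74)): value 74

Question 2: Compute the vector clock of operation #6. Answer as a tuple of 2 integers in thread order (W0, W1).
Answer: (4, 2)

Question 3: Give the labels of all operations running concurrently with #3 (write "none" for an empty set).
Answer: #2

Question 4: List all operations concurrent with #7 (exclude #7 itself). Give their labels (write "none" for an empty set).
Answer: #6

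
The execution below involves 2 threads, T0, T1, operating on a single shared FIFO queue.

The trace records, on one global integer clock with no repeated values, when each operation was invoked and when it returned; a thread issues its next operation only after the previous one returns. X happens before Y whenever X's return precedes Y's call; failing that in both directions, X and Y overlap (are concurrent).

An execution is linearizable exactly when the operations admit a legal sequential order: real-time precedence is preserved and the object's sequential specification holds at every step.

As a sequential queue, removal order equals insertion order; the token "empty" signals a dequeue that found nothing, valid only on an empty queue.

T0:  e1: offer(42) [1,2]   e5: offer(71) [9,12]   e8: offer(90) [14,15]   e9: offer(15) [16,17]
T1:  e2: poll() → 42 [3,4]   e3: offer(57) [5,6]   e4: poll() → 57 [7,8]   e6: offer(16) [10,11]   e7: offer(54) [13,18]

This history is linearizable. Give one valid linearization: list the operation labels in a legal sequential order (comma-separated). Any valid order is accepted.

e1, e2, e3, e4, e5, e6, e7, e8, e9

step 1: e1 offer(42) — queue <42>
step 2: e2 poll() → 42 — queue <>
step 3: e3 offer(57) — queue <57>
step 4: e4 poll() → 57 — queue <>
step 5: e5 offer(71) — queue <71>
step 6: e6 offer(16) — queue <71,16>
step 7: e7 offer(54) — queue <71,16,54>
step 8: e8 offer(90) — queue <71,16,54,90>
step 9: e9 offer(15) — queue <71,16,54,90,15>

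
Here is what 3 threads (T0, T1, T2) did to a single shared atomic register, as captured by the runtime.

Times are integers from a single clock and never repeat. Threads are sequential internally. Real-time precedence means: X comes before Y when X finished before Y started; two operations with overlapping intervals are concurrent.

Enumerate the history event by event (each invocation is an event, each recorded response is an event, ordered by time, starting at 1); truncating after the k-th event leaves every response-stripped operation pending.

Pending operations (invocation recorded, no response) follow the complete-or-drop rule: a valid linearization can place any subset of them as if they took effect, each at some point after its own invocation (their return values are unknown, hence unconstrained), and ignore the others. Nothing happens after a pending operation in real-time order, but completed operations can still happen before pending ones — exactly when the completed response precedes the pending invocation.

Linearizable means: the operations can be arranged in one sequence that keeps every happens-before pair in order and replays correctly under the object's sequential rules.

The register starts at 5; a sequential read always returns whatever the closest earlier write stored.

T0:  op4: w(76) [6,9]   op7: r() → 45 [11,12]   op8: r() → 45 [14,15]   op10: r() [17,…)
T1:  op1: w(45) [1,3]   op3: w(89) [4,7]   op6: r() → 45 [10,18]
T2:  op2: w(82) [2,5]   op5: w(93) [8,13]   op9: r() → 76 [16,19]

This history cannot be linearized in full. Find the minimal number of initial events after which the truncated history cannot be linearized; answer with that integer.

12

events 1..11 are linearizable; a witness order is op1, op2, op3, op4:
step 1: op1 w(45) — value 45
step 2: op2 w(82) — value 82
step 3: op3 w(89) — value 89
step 4: op4 w(76) — value 76
at event 12 (op7's time-12 response) nothing linearizes any more
every completion of the 2 pending operations (op5, op6) was checked; none linearizes
e.g. op1, op2, op3, op4, op7 (pending dropped): illegal at step 5, since op7 r() → 45 cannot apply there
e.g. op1, op2, op4, op3, op7 (pending dropped): illegal at step 5, since op7 r() → 45 cannot apply there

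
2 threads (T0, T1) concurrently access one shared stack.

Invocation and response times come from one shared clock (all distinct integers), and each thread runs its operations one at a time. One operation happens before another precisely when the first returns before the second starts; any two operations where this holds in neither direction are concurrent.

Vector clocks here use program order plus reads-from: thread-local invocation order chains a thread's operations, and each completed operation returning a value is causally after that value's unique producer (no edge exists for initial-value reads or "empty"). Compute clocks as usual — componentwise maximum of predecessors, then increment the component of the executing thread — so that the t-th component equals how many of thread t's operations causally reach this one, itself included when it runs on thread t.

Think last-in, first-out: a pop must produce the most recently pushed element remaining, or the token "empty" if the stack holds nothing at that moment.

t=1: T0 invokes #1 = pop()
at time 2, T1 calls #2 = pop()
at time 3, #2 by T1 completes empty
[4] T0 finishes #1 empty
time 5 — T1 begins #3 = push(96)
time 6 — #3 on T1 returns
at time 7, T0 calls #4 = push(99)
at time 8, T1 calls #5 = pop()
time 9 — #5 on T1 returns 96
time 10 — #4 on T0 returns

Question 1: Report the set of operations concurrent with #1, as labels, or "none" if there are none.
#2

#1 spans [1,4]; an op avoiding the whole window 1..4 is ordered, any other is concurrent
#2 [2,3]: concurrent
#3 [5,6]: after
#4 [7,10]: after
#5 [8,9]: after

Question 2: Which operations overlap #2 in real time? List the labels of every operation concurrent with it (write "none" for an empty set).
#1

overlap test against #2 [2,3]: concurrent iff the interval meets 2..3
#1 [1,4]: concurrent
#3 [5,6]: after
#4 [7,10]: after
#5 [8,9]: after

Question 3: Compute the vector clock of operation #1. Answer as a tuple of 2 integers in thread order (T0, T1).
(1, 0)

invoked at 2, #2 has no predecessors; its own T1 bump gives (0, 1)
invoked at 1, #1 has no predecessors; its own T0 bump gives (1, 0)
from VC(#2)=(0, 1), #3 (invoked 5) maxes components and bumps T1 → (0, 2)
from VC(#1)=(1, 0), #4 (invoked 7) maxes components and bumps T0 → (2, 0)
from VC(#3)=(0, 2), #5 (invoked 8) maxes components and bumps T1 → (0, 3)
target: VC(#1) = (1, 0)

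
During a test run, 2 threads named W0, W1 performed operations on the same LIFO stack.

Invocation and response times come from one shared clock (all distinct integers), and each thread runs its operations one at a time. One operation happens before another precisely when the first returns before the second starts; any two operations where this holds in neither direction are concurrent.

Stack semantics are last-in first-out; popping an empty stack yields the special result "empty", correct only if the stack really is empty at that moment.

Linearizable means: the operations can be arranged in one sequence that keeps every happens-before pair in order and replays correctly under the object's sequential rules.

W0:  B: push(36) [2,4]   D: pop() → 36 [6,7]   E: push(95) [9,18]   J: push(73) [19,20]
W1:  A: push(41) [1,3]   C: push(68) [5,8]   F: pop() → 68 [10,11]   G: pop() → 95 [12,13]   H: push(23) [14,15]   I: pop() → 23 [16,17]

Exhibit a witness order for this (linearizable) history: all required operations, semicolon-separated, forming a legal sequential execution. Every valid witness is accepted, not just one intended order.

A; B; D; C; F; E; G; H; I; J

after step 1 (A push(41)): stack <41>
after step 2 (B push(36)): stack <41,36>
after step 3 (D pop() → 36): stack <41>
after step 4 (C push(68)): stack <41,68>
after step 5 (F pop() → 68): stack <41>
after step 6 (E push(95)): stack <41,95>
after step 7 (G pop() → 95): stack <41>
after step 8 (H push(23)): stack <41,23>
after step 9 (I pop() → 23): stack <41>
after step 10 (J push(73)): stack <41,73>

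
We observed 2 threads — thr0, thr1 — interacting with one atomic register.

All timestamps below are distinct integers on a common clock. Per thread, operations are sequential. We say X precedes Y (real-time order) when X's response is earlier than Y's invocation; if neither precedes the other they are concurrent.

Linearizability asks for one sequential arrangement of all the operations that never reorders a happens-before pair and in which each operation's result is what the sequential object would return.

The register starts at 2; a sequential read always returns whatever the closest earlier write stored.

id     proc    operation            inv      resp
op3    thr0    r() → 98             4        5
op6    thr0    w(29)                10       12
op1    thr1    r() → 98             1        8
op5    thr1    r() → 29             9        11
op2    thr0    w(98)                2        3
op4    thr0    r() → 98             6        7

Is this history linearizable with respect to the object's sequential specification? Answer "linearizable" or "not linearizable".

one valid linearization: op2, op1, op3, op4, op6, op5
step 1: op2 w(98) — value 98
step 2: op1 r() → 98 — value 98
step 3: op3 r() → 98 — value 98
step 4: op4 r() → 98 — value 98
step 5: op6 w(29) — value 29
step 6: op5 r() → 29 — value 29

linearizable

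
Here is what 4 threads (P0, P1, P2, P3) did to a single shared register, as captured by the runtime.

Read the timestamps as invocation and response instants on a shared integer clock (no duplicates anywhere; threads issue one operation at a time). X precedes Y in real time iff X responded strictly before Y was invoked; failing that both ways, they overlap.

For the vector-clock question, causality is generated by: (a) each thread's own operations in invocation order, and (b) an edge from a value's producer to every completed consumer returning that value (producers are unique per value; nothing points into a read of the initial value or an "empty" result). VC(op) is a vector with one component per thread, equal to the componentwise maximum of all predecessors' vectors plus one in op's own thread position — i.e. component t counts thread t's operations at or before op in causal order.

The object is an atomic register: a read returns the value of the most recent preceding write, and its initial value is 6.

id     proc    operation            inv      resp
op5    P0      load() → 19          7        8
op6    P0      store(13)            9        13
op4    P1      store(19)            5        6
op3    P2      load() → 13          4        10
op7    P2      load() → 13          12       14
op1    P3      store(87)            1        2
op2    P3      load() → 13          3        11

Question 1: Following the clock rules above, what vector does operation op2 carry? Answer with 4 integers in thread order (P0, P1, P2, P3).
Answer: (2, 1, 0, 2)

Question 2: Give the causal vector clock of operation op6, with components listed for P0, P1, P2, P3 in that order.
Answer: (2, 1, 0, 0)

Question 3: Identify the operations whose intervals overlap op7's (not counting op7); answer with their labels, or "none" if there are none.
Answer: op6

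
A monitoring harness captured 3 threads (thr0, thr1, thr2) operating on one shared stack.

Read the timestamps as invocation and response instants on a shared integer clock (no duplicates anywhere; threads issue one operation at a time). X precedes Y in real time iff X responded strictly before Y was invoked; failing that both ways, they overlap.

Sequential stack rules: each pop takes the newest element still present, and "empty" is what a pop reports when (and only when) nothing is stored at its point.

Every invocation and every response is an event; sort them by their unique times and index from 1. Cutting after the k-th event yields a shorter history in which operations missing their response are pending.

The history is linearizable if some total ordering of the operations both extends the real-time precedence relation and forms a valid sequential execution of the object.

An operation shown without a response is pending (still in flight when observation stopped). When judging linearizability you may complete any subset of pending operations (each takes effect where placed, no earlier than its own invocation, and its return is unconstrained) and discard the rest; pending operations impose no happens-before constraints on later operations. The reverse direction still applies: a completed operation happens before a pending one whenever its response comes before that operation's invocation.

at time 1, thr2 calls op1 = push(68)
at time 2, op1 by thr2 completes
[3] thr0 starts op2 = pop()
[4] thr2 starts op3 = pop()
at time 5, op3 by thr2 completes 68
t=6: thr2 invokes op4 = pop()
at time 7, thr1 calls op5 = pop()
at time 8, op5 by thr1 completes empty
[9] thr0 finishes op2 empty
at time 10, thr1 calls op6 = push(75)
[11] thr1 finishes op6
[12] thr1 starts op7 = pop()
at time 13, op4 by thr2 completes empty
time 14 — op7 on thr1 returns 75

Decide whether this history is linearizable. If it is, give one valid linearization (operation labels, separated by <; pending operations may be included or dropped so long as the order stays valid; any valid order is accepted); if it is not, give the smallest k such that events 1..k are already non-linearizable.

1. op1 push(68), leaving stack <68>
2. op3 pop() → 68, leaving stack <>
3. op2 pop() → empty, leaving stack <>
4. op4 pop() → empty, leaving stack <>
5. op5 pop() → empty, leaving stack <>
6. op6 push(75), leaving stack <75>
7. op7 pop() → 75, leaving stack <>

linearizable — witness: op1 < op3 < op2 < op4 < op5 < op6 < op7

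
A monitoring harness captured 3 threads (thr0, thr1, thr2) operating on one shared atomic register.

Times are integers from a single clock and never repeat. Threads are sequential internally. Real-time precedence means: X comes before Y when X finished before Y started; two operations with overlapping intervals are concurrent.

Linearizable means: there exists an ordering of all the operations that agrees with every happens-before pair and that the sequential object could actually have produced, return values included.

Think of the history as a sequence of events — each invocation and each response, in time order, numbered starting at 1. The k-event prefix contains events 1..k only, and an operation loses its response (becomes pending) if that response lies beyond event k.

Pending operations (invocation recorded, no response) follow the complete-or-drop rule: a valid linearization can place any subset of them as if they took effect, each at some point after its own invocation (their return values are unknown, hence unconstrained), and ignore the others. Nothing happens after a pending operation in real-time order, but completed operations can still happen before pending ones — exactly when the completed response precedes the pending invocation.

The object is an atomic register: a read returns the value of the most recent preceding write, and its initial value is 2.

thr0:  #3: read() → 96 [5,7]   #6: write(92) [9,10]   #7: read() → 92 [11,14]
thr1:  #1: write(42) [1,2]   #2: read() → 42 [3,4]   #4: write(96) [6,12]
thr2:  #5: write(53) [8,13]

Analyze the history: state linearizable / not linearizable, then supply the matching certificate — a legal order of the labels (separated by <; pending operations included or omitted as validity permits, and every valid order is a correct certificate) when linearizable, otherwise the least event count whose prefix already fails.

after step 1 (#1 write(42)): value 42
after step 2 (#2 read() → 42): value 42
after step 3 (#4 write(96)): value 96
after step 4 (#3 read() → 96): value 96
after step 5 (#5 write(53)): value 53
after step 6 (#6 write(92)): value 92
after step 7 (#7 read() → 92): value 92

linearizable — witness: #1 < #2 < #4 < #3 < #5 < #6 < #7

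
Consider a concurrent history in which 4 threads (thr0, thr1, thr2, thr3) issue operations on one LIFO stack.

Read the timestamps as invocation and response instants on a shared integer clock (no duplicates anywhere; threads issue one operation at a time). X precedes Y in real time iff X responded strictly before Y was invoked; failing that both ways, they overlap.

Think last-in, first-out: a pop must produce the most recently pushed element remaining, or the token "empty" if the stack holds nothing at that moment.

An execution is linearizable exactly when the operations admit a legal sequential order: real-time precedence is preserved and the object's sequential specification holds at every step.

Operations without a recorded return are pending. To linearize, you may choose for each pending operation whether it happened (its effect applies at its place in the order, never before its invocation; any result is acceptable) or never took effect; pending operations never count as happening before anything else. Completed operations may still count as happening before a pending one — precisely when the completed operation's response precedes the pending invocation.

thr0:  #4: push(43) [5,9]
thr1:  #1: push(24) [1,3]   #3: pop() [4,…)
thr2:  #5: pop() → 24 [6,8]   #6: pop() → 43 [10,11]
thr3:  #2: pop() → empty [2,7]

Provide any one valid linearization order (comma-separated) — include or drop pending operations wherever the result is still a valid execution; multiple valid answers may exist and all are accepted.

#1, #5, #2, #3, #4, #6

step 1: #1 push(24) — stack <24>
step 2: #5 pop() → 24 — stack <>
step 3: #2 pop() → empty — stack <>
step 4: #3 pop() (pending, included) — stack <>
step 5: #4 push(43) — stack <43>
step 6: #6 pop() → 43 — stack <>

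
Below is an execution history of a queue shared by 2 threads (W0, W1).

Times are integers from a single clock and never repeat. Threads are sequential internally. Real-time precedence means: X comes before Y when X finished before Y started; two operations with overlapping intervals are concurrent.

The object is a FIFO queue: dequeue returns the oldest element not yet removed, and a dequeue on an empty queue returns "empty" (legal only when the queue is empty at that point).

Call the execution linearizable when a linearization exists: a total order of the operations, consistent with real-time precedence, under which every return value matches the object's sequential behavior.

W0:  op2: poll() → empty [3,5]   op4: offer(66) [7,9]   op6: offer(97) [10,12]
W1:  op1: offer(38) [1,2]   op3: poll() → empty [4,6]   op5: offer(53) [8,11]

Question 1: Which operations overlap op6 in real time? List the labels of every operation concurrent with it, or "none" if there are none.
op5

op6 spans [10,12]; an op avoiding the whole window 10..12 is ordered, any other is concurrent
op1 [1,2]: before
op2 [3,5]: before
op3 [4,6]: before
op4 [7,9]: before
op5 [8,11]: concurrent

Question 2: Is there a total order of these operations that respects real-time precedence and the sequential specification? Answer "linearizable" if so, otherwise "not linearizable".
not linearizable

events 1..5 are fine; event 6 — the response of op3 at time 6 — makes the prefix non-linearizable
real-time-consistent orders of the 3 completed operations: 2 — all fail the queue replay
e.g. op1, op2, op3: illegal at step 2, since op2 poll() → empty cannot apply there
e.g. op1, op3, op2: illegal at step 2, since op3 poll() → empty cannot apply there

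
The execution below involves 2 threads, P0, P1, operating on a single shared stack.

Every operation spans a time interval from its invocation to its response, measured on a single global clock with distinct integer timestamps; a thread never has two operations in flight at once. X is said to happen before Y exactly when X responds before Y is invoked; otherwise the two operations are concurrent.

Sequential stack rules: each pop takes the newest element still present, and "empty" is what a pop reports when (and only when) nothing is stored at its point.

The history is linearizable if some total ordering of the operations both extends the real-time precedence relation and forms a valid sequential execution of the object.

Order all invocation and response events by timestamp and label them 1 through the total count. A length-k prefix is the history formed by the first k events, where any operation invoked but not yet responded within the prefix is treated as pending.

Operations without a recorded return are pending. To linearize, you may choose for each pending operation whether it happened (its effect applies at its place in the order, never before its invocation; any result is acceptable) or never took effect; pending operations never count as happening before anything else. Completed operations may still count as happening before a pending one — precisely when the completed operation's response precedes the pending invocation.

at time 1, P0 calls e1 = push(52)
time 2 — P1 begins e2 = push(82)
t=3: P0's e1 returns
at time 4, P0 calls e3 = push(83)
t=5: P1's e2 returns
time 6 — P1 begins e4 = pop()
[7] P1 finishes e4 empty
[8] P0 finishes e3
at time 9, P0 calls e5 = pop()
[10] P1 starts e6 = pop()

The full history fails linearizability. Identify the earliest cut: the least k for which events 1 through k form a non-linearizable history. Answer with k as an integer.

7

events 1..6 are linearizable, e.g. via e1, e2:
1. e1 push(52), leaving stack <52>
2. e2 push(82), leaving stack <52,82>
adding event 7 (e4 responds at 7) leaves no legal real-time order
include/drop combinations of the 1 pending operation (e3) were all tried; none helps
e.g. e1, e2, e4 (pending dropped): illegal at step 3, since e4 pop() → empty cannot apply there
e.g. e2, e1, e4 (pending dropped): illegal at step 3, since e4 pop() → empty cannot apply there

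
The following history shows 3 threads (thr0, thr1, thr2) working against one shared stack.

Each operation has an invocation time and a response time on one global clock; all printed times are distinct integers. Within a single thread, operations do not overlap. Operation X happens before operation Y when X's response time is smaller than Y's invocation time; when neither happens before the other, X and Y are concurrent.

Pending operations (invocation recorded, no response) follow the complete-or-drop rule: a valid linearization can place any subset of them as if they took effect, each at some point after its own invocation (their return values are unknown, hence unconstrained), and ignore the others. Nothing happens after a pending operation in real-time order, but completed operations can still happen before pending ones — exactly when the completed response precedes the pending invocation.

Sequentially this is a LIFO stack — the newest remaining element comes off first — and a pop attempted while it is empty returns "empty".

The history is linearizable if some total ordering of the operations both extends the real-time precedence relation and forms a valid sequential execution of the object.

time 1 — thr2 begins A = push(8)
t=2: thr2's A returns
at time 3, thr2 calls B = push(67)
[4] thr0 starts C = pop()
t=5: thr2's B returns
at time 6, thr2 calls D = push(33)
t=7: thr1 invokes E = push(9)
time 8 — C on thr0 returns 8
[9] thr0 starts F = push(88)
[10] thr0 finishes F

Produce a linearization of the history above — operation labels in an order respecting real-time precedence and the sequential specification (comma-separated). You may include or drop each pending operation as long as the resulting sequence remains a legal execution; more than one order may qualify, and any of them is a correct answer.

after step 1 (A push(8)): stack <8>
after step 2 (C pop() → 8): stack <>
after step 3 (B push(67)): stack <67>
after step 4 (D push(33) (pending, included)): stack <67,33>
after step 5 (E push(9) (pending, included)): stack <67,33,9>
after step 6 (F push(88)): stack <67,33,9,88>

A, C, B, D, E, F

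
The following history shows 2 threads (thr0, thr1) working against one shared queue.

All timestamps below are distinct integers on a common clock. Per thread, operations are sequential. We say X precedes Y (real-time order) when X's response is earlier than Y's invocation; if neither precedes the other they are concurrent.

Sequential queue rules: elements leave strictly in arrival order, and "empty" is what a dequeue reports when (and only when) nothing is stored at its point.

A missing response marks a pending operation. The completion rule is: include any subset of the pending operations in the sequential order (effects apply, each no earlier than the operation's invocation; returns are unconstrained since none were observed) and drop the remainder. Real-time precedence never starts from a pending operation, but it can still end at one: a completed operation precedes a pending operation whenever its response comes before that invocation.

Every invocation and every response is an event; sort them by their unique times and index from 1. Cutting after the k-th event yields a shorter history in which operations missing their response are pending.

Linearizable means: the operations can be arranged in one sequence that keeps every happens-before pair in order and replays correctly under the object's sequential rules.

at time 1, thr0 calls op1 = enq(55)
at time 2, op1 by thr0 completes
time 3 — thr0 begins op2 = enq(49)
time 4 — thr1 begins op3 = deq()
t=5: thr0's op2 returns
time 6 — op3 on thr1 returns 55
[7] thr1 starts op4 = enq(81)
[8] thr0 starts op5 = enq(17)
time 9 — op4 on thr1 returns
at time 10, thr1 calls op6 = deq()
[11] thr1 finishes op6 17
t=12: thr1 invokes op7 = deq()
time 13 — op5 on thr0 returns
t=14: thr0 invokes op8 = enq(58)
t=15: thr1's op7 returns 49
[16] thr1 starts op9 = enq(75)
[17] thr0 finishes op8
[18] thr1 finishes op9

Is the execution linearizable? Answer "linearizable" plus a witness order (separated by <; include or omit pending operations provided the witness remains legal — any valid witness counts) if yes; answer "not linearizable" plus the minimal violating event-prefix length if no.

already the first 11 events (up to op6's response at time 11) admit no linearization; the first 10 still do
real-time-consistent orders of the 5 completed operations: 2 — all fail the queue replay
include/drop combinations of the 1 pending operation (op5) were all tried; none helps
take op1, op2, op3, op4, op6 (pending dropped): step 5 already fails, because op6 deq() → 17 cannot occur there
take op1, op3, op2, op4, op6 (pending dropped): step 5 already fails, because op6 deq() → 17 cannot occur there

not linearizable — minimal violating prefix: 11 events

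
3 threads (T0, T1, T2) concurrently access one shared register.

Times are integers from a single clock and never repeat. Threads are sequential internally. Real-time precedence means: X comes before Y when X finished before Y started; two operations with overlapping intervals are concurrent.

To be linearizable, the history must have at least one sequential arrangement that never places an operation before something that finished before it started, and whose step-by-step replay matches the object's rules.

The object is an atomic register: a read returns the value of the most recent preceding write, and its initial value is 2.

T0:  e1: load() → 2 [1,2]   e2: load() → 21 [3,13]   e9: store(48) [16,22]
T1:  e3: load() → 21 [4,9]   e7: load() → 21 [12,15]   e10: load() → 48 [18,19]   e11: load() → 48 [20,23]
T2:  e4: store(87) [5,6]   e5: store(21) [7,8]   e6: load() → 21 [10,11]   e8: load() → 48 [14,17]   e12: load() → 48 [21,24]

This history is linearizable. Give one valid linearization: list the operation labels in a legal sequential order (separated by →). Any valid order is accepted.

after step 1 (e1 load() → 2): value 2
after step 2 (e4 store(87)): value 87
after step 3 (e5 store(21)): value 21
after step 4 (e2 load() → 21): value 21
after step 5 (e3 load() → 21): value 21
after step 6 (e6 load() → 21): value 21
after step 7 (e7 load() → 21): value 21
after step 8 (e9 store(48)): value 48
after step 9 (e8 load() → 48): value 48
after step 10 (e10 load() → 48): value 48
after step 11 (e11 load() → 48): value 48
after step 12 (e12 load() → 48): value 48

e1 → e4 → e5 → e2 → e3 → e6 → e7 → e9 → e8 → e10 → e11 → e12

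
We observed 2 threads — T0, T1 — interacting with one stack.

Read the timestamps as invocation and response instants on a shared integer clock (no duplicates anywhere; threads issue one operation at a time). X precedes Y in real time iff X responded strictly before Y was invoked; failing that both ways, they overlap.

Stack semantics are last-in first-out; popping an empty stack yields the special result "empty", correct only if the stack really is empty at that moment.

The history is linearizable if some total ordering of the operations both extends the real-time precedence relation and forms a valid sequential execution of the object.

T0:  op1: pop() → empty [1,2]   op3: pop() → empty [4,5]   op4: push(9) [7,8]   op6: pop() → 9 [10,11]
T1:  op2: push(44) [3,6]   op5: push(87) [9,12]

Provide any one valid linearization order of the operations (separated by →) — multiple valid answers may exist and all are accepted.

1. op1 pop() → empty, leaving stack <>
2. op3 pop() → empty, leaving stack <>
3. op2 push(44), leaving stack <44>
4. op4 push(9), leaving stack <44,9>
5. op6 pop() → 9, leaving stack <44>
6. op5 push(87), leaving stack <44,87>

op1 → op3 → op2 → op4 → op6 → op5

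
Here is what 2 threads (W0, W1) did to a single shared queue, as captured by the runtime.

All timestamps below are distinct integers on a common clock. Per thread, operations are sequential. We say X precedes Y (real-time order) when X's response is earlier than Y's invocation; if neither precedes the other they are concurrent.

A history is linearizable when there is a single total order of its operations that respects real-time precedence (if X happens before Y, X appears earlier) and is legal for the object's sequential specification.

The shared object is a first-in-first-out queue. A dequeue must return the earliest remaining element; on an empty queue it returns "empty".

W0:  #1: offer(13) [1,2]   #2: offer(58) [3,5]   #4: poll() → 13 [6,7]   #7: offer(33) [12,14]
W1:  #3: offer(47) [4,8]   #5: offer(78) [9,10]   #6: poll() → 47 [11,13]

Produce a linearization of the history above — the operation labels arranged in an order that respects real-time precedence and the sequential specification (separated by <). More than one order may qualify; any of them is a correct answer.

#1 < #3 < #2 < #4 < #5 < #6 < #7

step 1: #1 offer(13) — queue <13>
step 2: #3 offer(47) — queue <13,47>
step 3: #2 offer(58) — queue <13,47,58>
step 4: #4 poll() → 13 — queue <47,58>
step 5: #5 offer(78) — queue <47,58,78>
step 6: #6 poll() → 47 — queue <58,78>
step 7: #7 offer(33) — queue <58,78,33>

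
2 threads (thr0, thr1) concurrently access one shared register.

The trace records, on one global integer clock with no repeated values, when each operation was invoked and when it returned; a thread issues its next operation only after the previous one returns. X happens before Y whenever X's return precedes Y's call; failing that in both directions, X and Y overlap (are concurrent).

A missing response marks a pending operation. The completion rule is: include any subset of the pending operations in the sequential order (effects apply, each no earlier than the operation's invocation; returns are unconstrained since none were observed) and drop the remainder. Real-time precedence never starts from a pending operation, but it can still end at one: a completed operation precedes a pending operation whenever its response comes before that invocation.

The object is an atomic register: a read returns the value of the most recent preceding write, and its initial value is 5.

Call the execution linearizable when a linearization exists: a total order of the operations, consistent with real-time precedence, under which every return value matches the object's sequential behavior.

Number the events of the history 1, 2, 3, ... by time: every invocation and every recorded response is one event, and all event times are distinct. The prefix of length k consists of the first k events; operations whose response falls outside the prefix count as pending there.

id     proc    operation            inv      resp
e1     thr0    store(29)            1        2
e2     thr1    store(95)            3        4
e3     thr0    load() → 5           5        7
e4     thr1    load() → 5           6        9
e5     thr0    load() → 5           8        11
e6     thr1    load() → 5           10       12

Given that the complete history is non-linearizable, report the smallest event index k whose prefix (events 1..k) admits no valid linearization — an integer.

7

events 1..6 are linearizable; a witness order is e1, e2:
step 1: e1 store(29) — value 29
step 2: e2 store(95) — value 95
once event 7 joins (e3's response, time 7), exhaustive search finds no witness
no completion choice of the 1 pending operation (e4) rescues it — every subset was tried
sample order e1, e2, e3 (pending dropped) stalls at step 3 — e3 load() → 5 has no legal effect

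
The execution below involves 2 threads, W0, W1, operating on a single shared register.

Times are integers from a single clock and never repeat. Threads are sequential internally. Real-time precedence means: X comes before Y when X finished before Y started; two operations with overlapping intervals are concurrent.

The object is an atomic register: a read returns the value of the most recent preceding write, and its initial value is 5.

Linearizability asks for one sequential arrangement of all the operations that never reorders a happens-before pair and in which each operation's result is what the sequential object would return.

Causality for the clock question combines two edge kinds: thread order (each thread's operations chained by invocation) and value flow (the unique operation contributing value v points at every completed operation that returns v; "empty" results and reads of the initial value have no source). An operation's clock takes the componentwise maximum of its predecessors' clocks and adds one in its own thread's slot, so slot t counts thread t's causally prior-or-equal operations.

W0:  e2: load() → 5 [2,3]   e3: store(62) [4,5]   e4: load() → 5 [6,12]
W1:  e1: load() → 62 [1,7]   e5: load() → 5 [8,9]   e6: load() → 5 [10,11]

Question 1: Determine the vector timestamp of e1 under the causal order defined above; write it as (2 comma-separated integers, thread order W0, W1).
(2, 1)

invoked at 2, e2 has no predecessors; its own W0 bump gives (1, 0)
e3, invoked 4, takes VC(e2)=(1, 0) under max, adds 1 for W0 → (2, 0)
e1, invoked 1, takes VC(e3)=(2, 0) under max, adds 1 for W1 → (2, 1)
e4, invoked 6, takes VC(e3)=(2, 0) under max, adds 1 for W0 → (3, 0)
e5, invoked 8, takes VC(e1)=(2, 1) under max, adds 1 for W1 → (2, 2)
e6, invoked 10, takes VC(e5)=(2, 2) under max, adds 1 for W1 → (2, 3)
target: VC(e1) = (2, 1)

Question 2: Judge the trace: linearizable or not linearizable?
not linearizable

events 1..8 are fine; event 9 — the response of e5 at time 9 — makes the prefix non-linearizable
3 orders of the 4 completed register ops respect real time; none is legal
no escape via the 1 pending operation (e4): every completion choice fails
one such order, e1, e2, e3, e5 (pending dropped), breaks at step 1 where e1 load() → 62 is illegal
one such order, e2, e1, e3, e5 (pending dropped), breaks at step 2 where e1 load() → 62 is illegal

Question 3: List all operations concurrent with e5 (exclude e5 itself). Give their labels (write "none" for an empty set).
e4

e5 spans [8,9]: anything still running between times 8 and 9 counts as concurrent
e1 [1,7]: before
e2 [2,3]: before
e3 [4,5]: before
e4 [6,12]: concurrent
e6 [10,11]: after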